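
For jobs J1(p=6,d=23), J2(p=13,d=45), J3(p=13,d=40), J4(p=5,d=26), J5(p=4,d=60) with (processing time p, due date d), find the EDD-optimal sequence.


EDD: sort by earliest due date
  J1: d=23, p=6
  J4: d=26, p=5
  J3: d=40, p=13
  J2: d=45, p=13
  J5: d=60, p=4
Order: J1 → J4 → J3 → J2 → J5


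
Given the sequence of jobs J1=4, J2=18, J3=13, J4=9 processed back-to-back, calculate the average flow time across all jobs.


Completion times:
  J1: completes at 4
  J2: completes at 22
  J3: completes at 35
  J4: completes at 44
Sum = 105
Average = 105/4
= 26.25


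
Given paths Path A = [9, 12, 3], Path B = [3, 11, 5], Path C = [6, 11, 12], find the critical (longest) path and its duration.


Path A: 9 + 12 + 3 = 24
Path B: 3 + 11 + 5 = 19
Path C: 6 + 11 + 12 = 29
Critical path = longest = max(24, 19, 29)
= 29 (Path C)


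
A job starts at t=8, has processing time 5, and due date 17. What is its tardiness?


Completion = start + processing = 8 + 5 = 13
Tardiness = max(0, C - d) = max(0, 13 - 17)
= max(0, -4)
= 0


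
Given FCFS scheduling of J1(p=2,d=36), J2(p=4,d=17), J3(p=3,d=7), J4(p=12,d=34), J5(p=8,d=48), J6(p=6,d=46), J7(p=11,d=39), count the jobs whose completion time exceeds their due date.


Completion vs due date:
  J1: C=2, d=36 → on time
  J2: C=6, d=17 → on time
  J3: C=9, d=7 → TARDY
  J4: C=21, d=34 → on time
  J5: C=29, d=48 → on time
  J6: C=35, d=46 → on time
  J7: C=46, d=39 → TARDY
Tardy jobs: J3, J7
Count = 2


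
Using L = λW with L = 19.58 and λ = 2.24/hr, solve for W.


Little's law: L = λW → W = L / λ
= 19.58 / 2.24
= 8.74 hours


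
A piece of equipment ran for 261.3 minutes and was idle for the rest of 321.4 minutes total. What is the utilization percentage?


Utilization = busy / total × 100
= 261.3 / 321.4 × 100
= 81.3%


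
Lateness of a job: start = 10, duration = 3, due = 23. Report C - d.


Completion = 10 + 3 = 13
Lateness = C - d = 13 - 23
= -10


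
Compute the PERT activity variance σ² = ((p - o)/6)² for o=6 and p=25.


σ² = ((p - o) / 6)² = (p - o)² / 36
= (25 - 6)² / 36
= 19² / 36
= 361 / 36
= 10.0278


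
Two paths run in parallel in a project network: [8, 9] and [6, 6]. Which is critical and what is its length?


Path A: 8 + 9 = 17
Path B: 6 + 6 = 12
Critical path = longest = max(17, 12)
= 17 (Path A)


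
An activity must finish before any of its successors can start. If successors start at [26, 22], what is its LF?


LF = min of all successor start times
Successors start at: [26, 22]
LF = min(26, 22)
= 22


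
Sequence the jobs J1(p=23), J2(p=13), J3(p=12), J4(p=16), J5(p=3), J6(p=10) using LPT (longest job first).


LPT: sort by longest processing time first
  J1: p=23
  J4: p=16
  J2: p=13
  J3: p=12
  J6: p=10
  J5: p=3
Order: J1 → J4 → J2 → J3 → J6 → J5


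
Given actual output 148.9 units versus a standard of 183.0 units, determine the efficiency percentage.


Efficiency = (actual / standard) × 100
= (148.9 / 183.0) × 100
= 81.4%


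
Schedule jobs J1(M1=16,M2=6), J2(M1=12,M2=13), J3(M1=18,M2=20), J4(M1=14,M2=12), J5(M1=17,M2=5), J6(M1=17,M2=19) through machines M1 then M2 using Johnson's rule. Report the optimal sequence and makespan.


Johnson's rule:
Group 1 (M1≤M2, sort by M1): ['J2', 'J6', 'J3']
Group 2 (M1>M2, sort desc M2): ['J4', 'J1', 'J5']
Sequence: J2 → J6 → J3 → J4 → J1 → J5
Makespan calculation:
  J2: M1 done=12, M2 done=25
  J6: M1 done=29, M2 done=48
  J3: M1 done=47, M2 done=68
  J4: M1 done=61, M2 done=80
  J1: M1 done=77, M2 done=86
  J5: M1 done=94, M2 done=99
= Sequence: J2 → J6 → J3 → J4 → J1 → J5, Makespan: 99


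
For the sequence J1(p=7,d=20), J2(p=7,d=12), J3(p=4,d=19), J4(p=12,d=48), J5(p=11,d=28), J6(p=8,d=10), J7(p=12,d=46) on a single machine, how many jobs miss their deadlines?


Completion vs due date:
  J1: C=7, d=20 → on time
  J2: C=14, d=12 → TARDY
  J3: C=18, d=19 → on time
  J4: C=30, d=48 → on time
  J5: C=41, d=28 → TARDY
  J6: C=49, d=10 → TARDY
  J7: C=61, d=46 → TARDY
Tardy jobs: J2, J5, J6, J7
Count = 4


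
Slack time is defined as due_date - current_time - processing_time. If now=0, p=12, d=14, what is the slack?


Slack = due - current_time - processing
= 14 - 0 - 12
= 2


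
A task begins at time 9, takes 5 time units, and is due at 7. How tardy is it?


Completion = start + processing = 9 + 5 = 14
Tardiness = max(0, C - d) = max(0, 14 - 7)
= max(0, 7)
= 7


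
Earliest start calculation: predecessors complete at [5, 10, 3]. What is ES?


ES = max of all predecessor completion times
Predecessors: [5, 10, 3]
ES = max(5, 10, 3)
= 10


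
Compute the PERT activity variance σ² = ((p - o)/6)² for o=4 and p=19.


σ² = ((p - o) / 6)² = (p - o)² / 36
= (19 - 4)² / 36
= 15² / 36
= 225 / 36
= 6.2500


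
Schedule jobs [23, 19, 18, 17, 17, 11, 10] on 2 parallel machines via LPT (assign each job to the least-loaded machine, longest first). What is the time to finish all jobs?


Jobs (LPT sorted): [23, 19, 18, 17, 17, 11, 10]
Machines: 2
  J=23 → Machine 1 (load: 0+23=23)
  J=19 → Machine 2 (load: 0+19=19)
  J=18 → Machine 2 (load: 19+18=37)
  J=17 → Machine 1 (load: 23+17=40)
  J=17 → Machine 2 (load: 37+17=54)
  J=11 → Machine 1 (load: 40+11=51)
  J=10 → Machine 1 (load: 51+10=61)
Machine loads: [61, 54]
Makespan = max = 61 time units


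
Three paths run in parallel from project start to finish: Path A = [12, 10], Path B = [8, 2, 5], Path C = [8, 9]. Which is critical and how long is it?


Path A: 12 + 10 = 22
Path B: 8 + 2 + 5 = 15
Path C: 8 + 9 = 17
Critical path = longest = max(22, 15, 17)
= 22 (Path A)


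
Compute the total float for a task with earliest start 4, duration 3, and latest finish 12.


EF = ES + duration = 4 + 3 = 7
LS = LF - duration = 12 - 3 = 9
Total Float = LF - EF = 12 - 7
(or LS - ES = 9 - 4)
= 5


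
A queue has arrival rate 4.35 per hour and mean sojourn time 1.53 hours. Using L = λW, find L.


Little's law: L = λ × W
= 4.35 × 1.53
= 6.66


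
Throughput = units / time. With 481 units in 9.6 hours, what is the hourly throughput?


Throughput = units / time
= 481 / 9.6
= 50.1 units/hour


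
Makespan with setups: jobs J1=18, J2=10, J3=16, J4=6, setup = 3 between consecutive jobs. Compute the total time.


Makespan = Σ processing + (n-1) × setup
= (18 + 10 + 16 + 6) + (4-1)×3
= 50 + 9
= 59 time units


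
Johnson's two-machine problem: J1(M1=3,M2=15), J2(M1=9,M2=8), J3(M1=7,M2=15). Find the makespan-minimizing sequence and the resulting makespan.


Johnson's rule:
Group 1 (M1≤M2, sort by M1): ['J1', 'J3']
Group 2 (M1>M2, sort desc M2): ['J2']
Sequence: J1 → J3 → J2
Makespan calculation:
  J1: M1 done=3, M2 done=18
  J3: M1 done=10, M2 done=33
  J2: M1 done=19, M2 done=41
= Sequence: J1 → J3 → J2, Makespan: 41


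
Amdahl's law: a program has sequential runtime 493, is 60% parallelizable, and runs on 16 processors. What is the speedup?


Amdahl's law: T_p = T × ((1-p) + p/N)
= 493 × ((1-0.6) + 0.6/16)
= 493 × (0.40 + 0.0375)
= 493 × 0.4375
= 215.69
Speedup = 493/215.69
= 2.29×


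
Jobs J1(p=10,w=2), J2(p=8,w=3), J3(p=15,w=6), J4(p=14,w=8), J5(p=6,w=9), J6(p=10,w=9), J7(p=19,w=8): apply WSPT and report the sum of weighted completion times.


WSPT order (by p/w): J5 → J6 → J4 → J7 → J3 → J2 → J1
  J5: C=6, w·C=9×6=54
  J6: C=16, w·C=9×16=144
  J4: C=30, w·C=8×30=240
  J7: C=49, w·C=8×49=392
  J3: C=64, w·C=6×64=384
  J2: C=72, w·C=3×72=216
  J1: C=82, w·C=2×82=164
Σ w·C = 1594
= 1594


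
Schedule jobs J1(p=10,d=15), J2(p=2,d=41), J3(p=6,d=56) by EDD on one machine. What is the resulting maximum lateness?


EDD order: J1 → J2 → J3
Completion and lateness:
  J1: C=10, d=15, L=10-15=-5
  J2: C=12, d=41, L=12-41=-29
  J3: C=18, d=56, L=18-56=-38
Lmax = max(-5, -29, -38)
= -5


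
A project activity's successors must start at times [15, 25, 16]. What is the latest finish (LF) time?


LF = min of all successor start times
Successors start at: [15, 25, 16]
LF = min(15, 25, 16)
= 15


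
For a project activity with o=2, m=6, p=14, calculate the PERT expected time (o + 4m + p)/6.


te = (o + 4m + p) / 6
= (2 + 4×6 + 14) / 6
= (2 + 24 + 14) / 6
= 40 / 6
= 6.67


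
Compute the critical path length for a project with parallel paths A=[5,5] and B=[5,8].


Path A: 5 + 5 = 10
Path B: 5 + 8 = 13
Critical path = longest = max(10, 13)
= 13 (Path B)


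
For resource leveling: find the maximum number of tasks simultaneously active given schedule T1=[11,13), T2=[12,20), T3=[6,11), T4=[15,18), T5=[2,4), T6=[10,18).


Check each time point for overlaps:
  t=12: 3 tasks active (T1, T2, T6)
Max concurrent = 3


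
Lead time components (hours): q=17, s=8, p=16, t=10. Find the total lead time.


Lead time = queue + setup + processing + transit
= 17 + 8 + 16 + 10
= 51 hours


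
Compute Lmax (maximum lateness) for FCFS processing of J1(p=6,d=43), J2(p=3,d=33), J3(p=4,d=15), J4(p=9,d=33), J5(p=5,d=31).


Lateness per job (L = C - d):
  J1: C=6, d=43, L=-37
  J2: C=9, d=33, L=-24
  J3: C=13, d=15, L=-2
  J4: C=22, d=33, L=-11
  J5: C=27, d=31, L=-4
Lmax = max(-37, -24, -2, -11, -4)
= -2


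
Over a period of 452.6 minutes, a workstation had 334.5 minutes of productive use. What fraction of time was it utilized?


Utilization = busy / total × 100
= 334.5 / 452.6 × 100
= 73.9%


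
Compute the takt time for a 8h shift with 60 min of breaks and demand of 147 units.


Available = 8×60 - 60 = 420 min
Takt time = 420 / 147
= 2.86 min/unit


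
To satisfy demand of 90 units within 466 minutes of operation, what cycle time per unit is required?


Cycle time = available time / demand
= 466 / 90
= 5.18 min/unit


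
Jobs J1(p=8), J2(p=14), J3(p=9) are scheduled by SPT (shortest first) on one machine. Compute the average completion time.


SPT order: J1 → J3 → J2
Completion times:
  J1: C=8
  J3: C=17
  J2: C=31
Sum = 56, n = 3
Mean flow = 56/3
= 18.67


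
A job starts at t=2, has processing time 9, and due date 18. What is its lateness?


Completion = 2 + 9 = 11
Lateness = C - d = 11 - 18
= -7


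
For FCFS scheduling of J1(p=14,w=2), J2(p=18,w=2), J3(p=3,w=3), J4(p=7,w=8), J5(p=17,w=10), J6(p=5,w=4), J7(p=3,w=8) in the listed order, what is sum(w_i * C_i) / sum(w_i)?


Completion times:
  J1: C=14, w×C=2×14=28
  J2: C=32, w×C=2×32=64
  J3: C=35, w×C=3×35=105
  J4: C=42, w×C=8×42=336
  J5: C=59, w×C=10×59=590
  J6: C=64, w×C=4×64=256
  J7: C=67, w×C=8×67=536
Sum w×C = 1915
Sum w = 37
Weighted avg = 1915/37
= 51.76


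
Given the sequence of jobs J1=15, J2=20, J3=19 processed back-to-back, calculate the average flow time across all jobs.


Completion times:
  J1: completes at 15
  J2: completes at 35
  J3: completes at 54
Sum = 104
Average = 104/3
= 34.67


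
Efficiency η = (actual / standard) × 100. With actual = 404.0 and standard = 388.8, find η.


Efficiency = (actual / standard) × 100
= (404.0 / 388.8) × 100
= 103.9%


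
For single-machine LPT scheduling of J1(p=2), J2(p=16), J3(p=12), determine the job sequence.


LPT: sort by longest processing time first
  J2: p=16
  J3: p=12
  J1: p=2
Order: J2 → J3 → J1


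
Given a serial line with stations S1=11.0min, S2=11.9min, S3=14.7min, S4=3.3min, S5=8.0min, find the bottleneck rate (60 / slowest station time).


Bottleneck = longest station time
Station times: [11.0, 11.9, 14.7, 3.3, 8.0]
Max = 14.7 min
Rate = 60 / 14.7
= 4.08 units/hour (bottleneck: 14.7min)


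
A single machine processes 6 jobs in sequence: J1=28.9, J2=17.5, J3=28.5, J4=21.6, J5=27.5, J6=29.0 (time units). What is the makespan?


Sequential makespan: sum all processing times
= 28.9 + 17.5 + 28.5 + 21.6 + 27.5 + 29.0
= 153.0 time units


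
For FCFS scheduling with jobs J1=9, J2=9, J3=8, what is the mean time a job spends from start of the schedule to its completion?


Completion times:
  J1: completes at 9
  J2: completes at 18
  J3: completes at 26
Sum = 53
Average = 53/3
= 17.67


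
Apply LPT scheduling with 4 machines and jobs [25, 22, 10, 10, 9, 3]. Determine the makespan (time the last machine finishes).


Jobs (LPT sorted): [25, 22, 10, 10, 9, 3]
Machines: 4
  J=25 → Machine 1 (load: 0+25=25)
  J=22 → Machine 2 (load: 0+22=22)
  J=10 → Machine 3 (load: 0+10=10)
  J=10 → Machine 4 (load: 0+10=10)
  J=9 → Machine 3 (load: 10+9=19)
  J=3 → Machine 4 (load: 10+3=13)
Machine loads: [25, 22, 19, 13]
Makespan = max = 25 time units


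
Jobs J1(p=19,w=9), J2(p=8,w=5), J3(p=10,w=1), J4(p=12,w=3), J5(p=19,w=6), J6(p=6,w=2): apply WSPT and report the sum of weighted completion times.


WSPT order (by p/w): J2 → J1 → J6 → J5 → J4 → J3
  J2: C=8, w·C=5×8=40
  J1: C=27, w·C=9×27=243
  J6: C=33, w·C=2×33=66
  J5: C=52, w·C=6×52=312
  J4: C=64, w·C=3×64=192
  J3: C=74, w·C=1×74=74
Σ w·C = 927
= 927


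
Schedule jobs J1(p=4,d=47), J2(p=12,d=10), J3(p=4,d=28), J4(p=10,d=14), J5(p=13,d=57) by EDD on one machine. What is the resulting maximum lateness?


EDD order: J2 → J4 → J3 → J1 → J5
Completion and lateness:
  J2: C=12, d=10, L=12-10=2
  J4: C=22, d=14, L=22-14=8
  J3: C=26, d=28, L=26-28=-2
  J1: C=30, d=47, L=30-47=-17
  J5: C=43, d=57, L=43-57=-14
Lmax = max(2, 8, -2, -17, -14)
= 8


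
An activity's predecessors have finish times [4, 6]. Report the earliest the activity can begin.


ES = max of all predecessor completion times
Predecessors: [4, 6]
ES = max(4, 6)
= 6


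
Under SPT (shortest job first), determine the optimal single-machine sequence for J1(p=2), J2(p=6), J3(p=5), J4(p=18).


SPT: sort by shortest processing time
  J1: p=2
  J3: p=5
  J2: p=6
  J4: p=18
Order: J1 → J3 → J2 → J4


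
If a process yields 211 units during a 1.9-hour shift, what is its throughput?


Throughput = units / time
= 211 / 1.9
= 111.1 units/hour


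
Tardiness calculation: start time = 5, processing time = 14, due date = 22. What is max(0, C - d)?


Completion = start + processing = 5 + 14 = 19
Tardiness = max(0, C - d) = max(0, 19 - 22)
= max(0, -3)
= 0


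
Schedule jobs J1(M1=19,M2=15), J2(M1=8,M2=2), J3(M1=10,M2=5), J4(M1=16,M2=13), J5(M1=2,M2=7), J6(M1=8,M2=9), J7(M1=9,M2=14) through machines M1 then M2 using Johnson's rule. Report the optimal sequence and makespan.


Johnson's rule:
Group 1 (M1≤M2, sort by M1): ['J5', 'J6', 'J7']
Group 2 (M1>M2, sort desc M2): ['J1', 'J4', 'J3', 'J2']
Sequence: J5 → J6 → J7 → J1 → J4 → J3 → J2
Makespan calculation:
  J5: M1 done=2, M2 done=9
  J6: M1 done=10, M2 done=19
  J7: M1 done=19, M2 done=33
  J1: M1 done=38, M2 done=53
  J4: M1 done=54, M2 done=67
  J3: M1 done=64, M2 done=72
  J2: M1 done=72, M2 done=74
= Sequence: J5 → J6 → J7 → J1 → J4 → J3 → J2, Makespan: 74


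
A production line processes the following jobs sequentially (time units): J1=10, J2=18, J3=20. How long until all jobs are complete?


Sequential makespan: sum all processing times
= 10 + 18 + 20
= 48 time units


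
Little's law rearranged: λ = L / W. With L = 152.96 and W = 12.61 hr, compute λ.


Little's law: L = λW → λ = L / W
= 152.96 / 12.61
= 12.13 per hour


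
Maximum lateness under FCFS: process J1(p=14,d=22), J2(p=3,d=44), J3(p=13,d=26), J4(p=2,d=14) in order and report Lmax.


Lateness per job (L = C - d):
  J1: C=14, d=22, L=-8
  J2: C=17, d=44, L=-27
  J3: C=30, d=26, L=4
  J4: C=32, d=14, L=18
Lmax = max(-8, -27, 4, 18)
= 18


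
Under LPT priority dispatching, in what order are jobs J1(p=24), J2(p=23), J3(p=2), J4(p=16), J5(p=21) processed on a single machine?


LPT: sort by longest processing time first
  J1: p=24
  J2: p=23
  J5: p=21
  J4: p=16
  J3: p=2
Order: J1 → J2 → J5 → J4 → J3


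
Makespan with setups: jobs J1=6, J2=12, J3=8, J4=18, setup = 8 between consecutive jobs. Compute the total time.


Makespan = Σ processing + (n-1) × setup
= (6 + 12 + 8 + 18) + (4-1)×8
= 44 + 24
= 68 time units


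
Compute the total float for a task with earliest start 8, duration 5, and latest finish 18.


EF = ES + duration = 8 + 5 = 13
LS = LF - duration = 18 - 5 = 13
Total Float = LF - EF = 18 - 13
(or LS - ES = 13 - 8)
= 5


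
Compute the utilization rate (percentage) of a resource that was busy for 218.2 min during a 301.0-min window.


Utilization = busy / total × 100
= 218.2 / 301.0 × 100
= 72.5%


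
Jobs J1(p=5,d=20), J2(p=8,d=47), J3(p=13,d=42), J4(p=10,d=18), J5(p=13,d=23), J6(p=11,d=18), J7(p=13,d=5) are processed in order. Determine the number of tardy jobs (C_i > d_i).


Completion vs due date:
  J1: C=5, d=20 → on time
  J2: C=13, d=47 → on time
  J3: C=26, d=42 → on time
  J4: C=36, d=18 → TARDY
  J5: C=49, d=23 → TARDY
  J6: C=60, d=18 → TARDY
  J7: C=73, d=5 → TARDY
Tardy jobs: J4, J5, J6, J7
Count = 4


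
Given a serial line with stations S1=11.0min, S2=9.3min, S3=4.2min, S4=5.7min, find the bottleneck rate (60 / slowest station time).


Bottleneck = longest station time
Station times: [11.0, 9.3, 4.2, 5.7]
Max = 11.0 min
Rate = 60 / 11.0
= 5.45 units/hour (bottleneck: 11.0min)


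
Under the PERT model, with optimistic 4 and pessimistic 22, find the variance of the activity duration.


σ² = ((p - o) / 6)² = (p - o)² / 36
= (22 - 4)² / 36
= 18² / 36
= 324 / 36
= 9.0000


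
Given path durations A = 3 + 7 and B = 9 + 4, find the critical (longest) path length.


Path A: 3 + 7 = 10
Path B: 9 + 4 = 13
Critical path = longest = max(10, 13)
= 13 (Path B)


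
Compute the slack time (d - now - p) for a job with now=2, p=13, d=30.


Slack = due - current_time - processing
= 30 - 2 - 13
= 15


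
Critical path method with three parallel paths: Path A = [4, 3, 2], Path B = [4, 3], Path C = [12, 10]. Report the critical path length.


Path A: 4 + 3 + 2 = 9
Path B: 4 + 3 = 7
Path C: 12 + 10 = 22
Critical path = longest = max(9, 7, 22)
= 22 (Path C)


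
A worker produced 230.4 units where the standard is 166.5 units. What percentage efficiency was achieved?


Efficiency = (actual / standard) × 100
= (230.4 / 166.5) × 100
= 138.4%


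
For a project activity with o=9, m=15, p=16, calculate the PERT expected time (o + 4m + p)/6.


te = (o + 4m + p) / 6
= (9 + 4×15 + 16) / 6
= (9 + 60 + 16) / 6
= 85 / 6
= 14.17


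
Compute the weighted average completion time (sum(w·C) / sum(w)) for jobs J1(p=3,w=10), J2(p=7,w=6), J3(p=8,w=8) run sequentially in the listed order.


Completion times:
  J1: C=3, w×C=10×3=30
  J2: C=10, w×C=6×10=60
  J3: C=18, w×C=8×18=144
Sum w×C = 234
Sum w = 24
Weighted avg = 234/24
= 9.75


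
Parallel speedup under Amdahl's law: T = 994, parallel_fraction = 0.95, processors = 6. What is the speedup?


Amdahl's law: T_p = T × ((1-p) + p/N)
= 994 × ((1-0.95) + 0.95/6)
= 994 × (0.05 + 0.1583)
= 994 × 0.2083
= 207.08
Speedup = 994/207.08
= 4.80×


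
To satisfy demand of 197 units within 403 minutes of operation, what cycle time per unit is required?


Cycle time = available time / demand
= 403 / 197
= 2.05 min/unit


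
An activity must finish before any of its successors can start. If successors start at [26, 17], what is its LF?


LF = min of all successor start times
Successors start at: [26, 17]
LF = min(26, 17)
= 17


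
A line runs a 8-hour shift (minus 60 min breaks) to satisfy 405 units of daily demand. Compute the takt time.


Available = 8×60 - 60 = 420 min
Takt time = 420 / 405
= 1.04 min/unit


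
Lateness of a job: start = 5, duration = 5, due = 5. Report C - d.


Completion = 5 + 5 = 10
Lateness = C - d = 10 - 5
= 5


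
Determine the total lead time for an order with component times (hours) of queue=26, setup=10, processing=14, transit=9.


Lead time = queue + setup + processing + transit
= 26 + 10 + 14 + 9
= 59 hours


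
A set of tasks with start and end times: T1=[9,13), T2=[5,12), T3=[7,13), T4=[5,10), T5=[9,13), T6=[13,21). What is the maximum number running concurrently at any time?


Check each time point for overlaps:
  t=9: 5 tasks active (T1, T2, T3, T4, T5)
Max concurrent = 5


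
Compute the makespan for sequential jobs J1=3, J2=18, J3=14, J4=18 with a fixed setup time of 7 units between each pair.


Makespan = Σ processing + (n-1) × setup
= (3 + 18 + 14 + 18) + (4-1)×7
= 53 + 21
= 74 time units


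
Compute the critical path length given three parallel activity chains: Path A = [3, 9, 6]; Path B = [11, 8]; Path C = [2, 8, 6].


Path A: 3 + 9 + 6 = 18
Path B: 11 + 8 = 19
Path C: 2 + 8 + 6 = 16
Critical path = longest = max(18, 19, 16)
= 19 (Path B)


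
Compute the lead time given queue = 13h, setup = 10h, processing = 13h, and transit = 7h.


Lead time = queue + setup + processing + transit
= 13 + 10 + 13 + 7
= 43 hours


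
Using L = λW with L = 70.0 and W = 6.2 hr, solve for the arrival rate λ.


Little's law: L = λW → λ = L / W
= 70.0 / 6.2
= 11.29 per hour


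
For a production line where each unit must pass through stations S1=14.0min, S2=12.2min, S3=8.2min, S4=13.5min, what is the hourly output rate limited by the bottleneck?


Bottleneck = longest station time
Station times: [14.0, 12.2, 8.2, 13.5]
Max = 14.0 min
Rate = 60 / 14.0
= 4.29 units/hour (bottleneck: 14.0min)


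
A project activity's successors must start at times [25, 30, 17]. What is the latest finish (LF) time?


LF = min of all successor start times
Successors start at: [25, 30, 17]
LF = min(25, 30, 17)
= 17


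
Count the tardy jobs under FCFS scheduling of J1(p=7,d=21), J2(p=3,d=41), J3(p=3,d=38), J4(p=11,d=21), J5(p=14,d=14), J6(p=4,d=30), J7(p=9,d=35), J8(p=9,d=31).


Completion vs due date:
  J1: C=7, d=21 → on time
  J2: C=10, d=41 → on time
  J3: C=13, d=38 → on time
  J4: C=24, d=21 → TARDY
  J5: C=38, d=14 → TARDY
  J6: C=42, d=30 → TARDY
  J7: C=51, d=35 → TARDY
  J8: C=60, d=31 → TARDY
Tardy jobs: J4, J5, J6, J7, J8
Count = 5


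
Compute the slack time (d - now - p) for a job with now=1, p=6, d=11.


Slack = due - current_time - processing
= 11 - 1 - 6
= 4


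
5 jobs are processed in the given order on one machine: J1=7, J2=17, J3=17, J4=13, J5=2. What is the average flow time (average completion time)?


Completion times:
  J1: completes at 7
  J2: completes at 24
  J3: completes at 41
  J4: completes at 54
  J5: completes at 56
Sum = 182
Average = 182/5
= 36.40


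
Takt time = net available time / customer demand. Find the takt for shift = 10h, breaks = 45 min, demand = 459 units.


Available = 10×60 - 45 = 555 min
Takt time = 555 / 459
= 1.21 min/unit


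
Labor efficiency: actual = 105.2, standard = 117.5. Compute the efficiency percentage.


Efficiency = (actual / standard) × 100
= (105.2 / 117.5) × 100
= 89.5%


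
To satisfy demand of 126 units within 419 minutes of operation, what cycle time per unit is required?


Cycle time = available time / demand
= 419 / 126
= 3.33 min/unit


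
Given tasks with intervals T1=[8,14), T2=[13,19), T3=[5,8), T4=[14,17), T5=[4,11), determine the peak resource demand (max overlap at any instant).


Check each time point for overlaps:
  t=5: 2 tasks active (T3, T5)
Max concurrent = 2


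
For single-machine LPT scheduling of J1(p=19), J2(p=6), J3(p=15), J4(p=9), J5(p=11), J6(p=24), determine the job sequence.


LPT: sort by longest processing time first
  J6: p=24
  J1: p=19
  J3: p=15
  J5: p=11
  J4: p=9
  J2: p=6
Order: J6 → J1 → J3 → J5 → J4 → J2


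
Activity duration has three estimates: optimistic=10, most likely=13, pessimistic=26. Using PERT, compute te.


te = (o + 4m + p) / 6
= (10 + 4×13 + 26) / 6
= (10 + 52 + 26) / 6
= 88 / 6
= 14.67


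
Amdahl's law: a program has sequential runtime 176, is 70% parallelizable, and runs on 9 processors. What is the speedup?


Amdahl's law: T_p = T × ((1-p) + p/N)
= 176 × ((1-0.7) + 0.7/9)
= 176 × (0.30 + 0.0778)
= 176 × 0.3778
= 66.49
Speedup = 176/66.49
= 2.65×


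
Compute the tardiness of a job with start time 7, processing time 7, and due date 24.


Completion = start + processing = 7 + 7 = 14
Tardiness = max(0, C - d) = max(0, 14 - 24)
= max(0, -10)
= 0


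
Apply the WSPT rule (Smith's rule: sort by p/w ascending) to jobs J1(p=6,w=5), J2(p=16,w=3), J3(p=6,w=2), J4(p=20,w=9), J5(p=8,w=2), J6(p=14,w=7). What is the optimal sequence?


WSPT (Smith's rule): sort by p/w ascending
  J1: p/w = 6/5 = 1.200
  J6: p/w = 14/7 = 2.000
  J4: p/w = 20/9 = 2.222
  J3: p/w = 6/2 = 3.000
  J5: p/w = 8/2 = 4.000
  J2: p/w = 16/3 = 5.333
Order: J1 → J6 → J4 → J3 → J5 → J2


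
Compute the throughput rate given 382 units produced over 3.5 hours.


Throughput = units / time
= 382 / 3.5
= 109.1 units/hour


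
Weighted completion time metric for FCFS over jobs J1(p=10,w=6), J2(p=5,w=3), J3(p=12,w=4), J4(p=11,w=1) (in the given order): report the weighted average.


Completion times:
  J1: C=10, w×C=6×10=60
  J2: C=15, w×C=3×15=45
  J3: C=27, w×C=4×27=108
  J4: C=38, w×C=1×38=38
Sum w×C = 251
Sum w = 14
Weighted avg = 251/14
= 17.93


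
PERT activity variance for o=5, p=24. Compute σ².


σ² = ((p - o) / 6)² = (p - o)² / 36
= (24 - 5)² / 36
= 19² / 36
= 361 / 36
= 10.0278


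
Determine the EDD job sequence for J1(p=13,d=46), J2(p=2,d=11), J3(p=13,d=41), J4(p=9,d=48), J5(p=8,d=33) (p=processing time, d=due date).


EDD: sort by earliest due date
  J2: d=11, p=2
  J5: d=33, p=8
  J3: d=41, p=13
  J1: d=46, p=13
  J4: d=48, p=9
Order: J2 → J5 → J3 → J1 → J4


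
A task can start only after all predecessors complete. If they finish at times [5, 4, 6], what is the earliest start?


ES = max of all predecessor completion times
Predecessors: [5, 4, 6]
ES = max(5, 4, 6)
= 6


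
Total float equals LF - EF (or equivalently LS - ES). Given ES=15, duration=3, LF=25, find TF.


EF = ES + duration = 15 + 3 = 18
LS = LF - duration = 25 - 3 = 22
Total Float = LF - EF = 25 - 18
(or LS - ES = 22 - 15)
= 7


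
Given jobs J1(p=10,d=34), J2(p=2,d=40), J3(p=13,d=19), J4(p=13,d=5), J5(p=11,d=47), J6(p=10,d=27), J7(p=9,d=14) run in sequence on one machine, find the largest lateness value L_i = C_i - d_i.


Lateness per job (L = C - d):
  J1: C=10, d=34, L=-24
  J2: C=12, d=40, L=-28
  J3: C=25, d=19, L=6
  J4: C=38, d=5, L=33
  J5: C=49, d=47, L=2
  J6: C=59, d=27, L=32
  J7: C=68, d=14, L=54
Lmax = max(-24, -28, 6, 33, 2, 32, 54)
= 54


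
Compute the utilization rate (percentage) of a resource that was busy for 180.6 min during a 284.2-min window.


Utilization = busy / total × 100
= 180.6 / 284.2 × 100
= 63.5%


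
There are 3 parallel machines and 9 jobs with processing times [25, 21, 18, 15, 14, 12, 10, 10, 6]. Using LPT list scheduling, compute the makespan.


Jobs (LPT sorted): [25, 21, 18, 15, 14, 12, 10, 10, 6]
Machines: 3
  J=25 → Machine 1 (load: 0+25=25)
  J=21 → Machine 2 (load: 0+21=21)
  J=18 → Machine 3 (load: 0+18=18)
  J=15 → Machine 3 (load: 18+15=33)
  J=14 → Machine 2 (load: 21+14=35)
  J=12 → Machine 1 (load: 25+12=37)
  J=10 → Machine 3 (load: 33+10=43)
  J=10 → Machine 2 (load: 35+10=45)
  J=6 → Machine 1 (load: 37+6=43)
Machine loads: [43, 45, 43]
Makespan = max = 45 time units


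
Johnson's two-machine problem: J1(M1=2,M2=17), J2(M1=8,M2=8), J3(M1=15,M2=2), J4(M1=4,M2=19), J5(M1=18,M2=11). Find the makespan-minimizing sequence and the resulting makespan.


Johnson's rule:
Group 1 (M1≤M2, sort by M1): ['J1', 'J4', 'J2']
Group 2 (M1>M2, sort desc M2): ['J5', 'J3']
Sequence: J1 → J4 → J2 → J5 → J3
Makespan calculation:
  J1: M1 done=2, M2 done=19
  J4: M1 done=6, M2 done=38
  J2: M1 done=14, M2 done=46
  J5: M1 done=32, M2 done=57
  J3: M1 done=47, M2 done=59
= Sequence: J1 → J4 → J2 → J5 → J3, Makespan: 59


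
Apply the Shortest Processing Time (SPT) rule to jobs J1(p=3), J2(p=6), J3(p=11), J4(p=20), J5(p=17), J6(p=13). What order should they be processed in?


SPT: sort by shortest processing time
  J1: p=3
  J2: p=6
  J3: p=11
  J6: p=13
  J5: p=17
  J4: p=20
Order: J1 → J2 → J3 → J6 → J5 → J4


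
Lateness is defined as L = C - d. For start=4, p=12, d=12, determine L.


Completion = 4 + 12 = 16
Lateness = C - d = 16 - 12
= 4


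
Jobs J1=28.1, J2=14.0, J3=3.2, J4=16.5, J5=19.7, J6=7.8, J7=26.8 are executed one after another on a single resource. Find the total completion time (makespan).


Sequential makespan: sum all processing times
= 28.1 + 14.0 + 3.2 + 16.5 + 19.7 + 7.8 + 26.8
= 116.1 time units


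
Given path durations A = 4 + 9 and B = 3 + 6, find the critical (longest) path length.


Path A: 4 + 9 = 13
Path B: 3 + 6 = 9
Critical path = longest = max(13, 9)
= 13 (Path A)


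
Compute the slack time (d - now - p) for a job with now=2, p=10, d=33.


Slack = due - current_time - processing
= 33 - 2 - 10
= 21


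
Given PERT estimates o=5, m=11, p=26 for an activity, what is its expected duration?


te = (o + 4m + p) / 6
= (5 + 4×11 + 26) / 6
= (5 + 44 + 26) / 6
= 75 / 6
= 12.50


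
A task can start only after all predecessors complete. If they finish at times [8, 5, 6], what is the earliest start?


ES = max of all predecessor completion times
Predecessors: [8, 5, 6]
ES = max(8, 5, 6)
= 8


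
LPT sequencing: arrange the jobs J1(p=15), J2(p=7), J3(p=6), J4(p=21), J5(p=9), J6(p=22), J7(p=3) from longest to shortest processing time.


LPT: sort by longest processing time first
  J6: p=22
  J4: p=21
  J1: p=15
  J5: p=9
  J2: p=7
  J3: p=6
  J7: p=3
Order: J6 → J4 → J1 → J5 → J2 → J3 → J7


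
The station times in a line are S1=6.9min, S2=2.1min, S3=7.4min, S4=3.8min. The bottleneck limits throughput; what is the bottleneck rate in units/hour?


Bottleneck = longest station time
Station times: [6.9, 2.1, 7.4, 3.8]
Max = 7.4 min
Rate = 60 / 7.4
= 8.11 units/hour (bottleneck: 7.4min)


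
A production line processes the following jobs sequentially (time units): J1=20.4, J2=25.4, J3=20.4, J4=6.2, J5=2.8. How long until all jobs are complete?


Sequential makespan: sum all processing times
= 20.4 + 25.4 + 20.4 + 6.2 + 2.8
= 75.2 time units


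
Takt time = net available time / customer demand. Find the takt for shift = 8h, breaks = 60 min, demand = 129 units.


Available = 8×60 - 60 = 420 min
Takt time = 420 / 129
= 3.26 min/unit


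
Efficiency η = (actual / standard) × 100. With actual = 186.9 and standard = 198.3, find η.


Efficiency = (actual / standard) × 100
= (186.9 / 198.3) × 100
= 94.3%


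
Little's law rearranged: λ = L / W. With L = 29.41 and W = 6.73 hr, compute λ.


Little's law: L = λW → λ = L / W
= 29.41 / 6.73
= 4.37 per hour


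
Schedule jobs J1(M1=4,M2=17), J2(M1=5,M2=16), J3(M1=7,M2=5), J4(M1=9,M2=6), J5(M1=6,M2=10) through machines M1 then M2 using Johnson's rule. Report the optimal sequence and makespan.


Johnson's rule:
Group 1 (M1≤M2, sort by M1): ['J1', 'J2', 'J5']
Group 2 (M1>M2, sort desc M2): ['J4', 'J3']
Sequence: J1 → J2 → J5 → J4 → J3
Makespan calculation:
  J1: M1 done=4, M2 done=21
  J2: M1 done=9, M2 done=37
  J5: M1 done=15, M2 done=47
  J4: M1 done=24, M2 done=53
  J3: M1 done=31, M2 done=58
= Sequence: J1 → J2 → J5 → J4 → J3, Makespan: 58


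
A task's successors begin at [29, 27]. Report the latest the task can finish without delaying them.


LF = min of all successor start times
Successors start at: [29, 27]
LF = min(29, 27)
= 27


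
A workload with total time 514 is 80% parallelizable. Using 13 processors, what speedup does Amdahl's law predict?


Amdahl's law: T_p = T × ((1-p) + p/N)
= 514 × ((1-0.8) + 0.8/13)
= 514 × (0.20 + 0.0615)
= 514 × 0.2615
= 134.43
Speedup = 514/134.43
= 3.82×


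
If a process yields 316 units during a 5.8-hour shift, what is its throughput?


Throughput = units / time
= 316 / 5.8
= 54.5 units/hour


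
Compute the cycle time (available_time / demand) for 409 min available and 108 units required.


Cycle time = available time / demand
= 409 / 108
= 3.79 min/unit


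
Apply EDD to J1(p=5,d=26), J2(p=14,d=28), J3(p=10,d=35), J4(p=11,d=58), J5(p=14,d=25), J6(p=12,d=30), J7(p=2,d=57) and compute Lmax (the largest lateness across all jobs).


EDD order: J5 → J1 → J2 → J6 → J3 → J7 → J4
Completion and lateness:
  J5: C=14, d=25, L=14-25=-11
  J1: C=19, d=26, L=19-26=-7
  J2: C=33, d=28, L=33-28=5
  J6: C=45, d=30, L=45-30=15
  J3: C=55, d=35, L=55-35=20
  J7: C=57, d=57, L=57-57=0
  J4: C=68, d=58, L=68-58=10
Lmax = max(-11, -7, 5, 15, 20, 0, 10)
= 20


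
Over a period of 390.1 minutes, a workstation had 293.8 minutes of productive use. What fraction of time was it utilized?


Utilization = busy / total × 100
= 293.8 / 390.1 × 100
= 75.3%


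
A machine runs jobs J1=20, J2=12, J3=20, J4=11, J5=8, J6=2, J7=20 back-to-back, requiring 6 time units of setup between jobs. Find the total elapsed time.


Makespan = Σ processing + (n-1) × setup
= (20 + 12 + 20 + 11 + 8 + 2 + 20) + (7-1)×6
= 93 + 36
= 129 time units


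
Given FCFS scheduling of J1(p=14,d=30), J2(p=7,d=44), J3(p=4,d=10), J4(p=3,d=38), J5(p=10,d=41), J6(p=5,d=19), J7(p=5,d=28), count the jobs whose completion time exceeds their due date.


Completion vs due date:
  J1: C=14, d=30 → on time
  J2: C=21, d=44 → on time
  J3: C=25, d=10 → TARDY
  J4: C=28, d=38 → on time
  J5: C=38, d=41 → on time
  J6: C=43, d=19 → TARDY
  J7: C=48, d=28 → TARDY
Tardy jobs: J3, J6, J7
Count = 3


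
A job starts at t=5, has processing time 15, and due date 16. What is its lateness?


Completion = 5 + 15 = 20
Lateness = C - d = 20 - 16
= 4


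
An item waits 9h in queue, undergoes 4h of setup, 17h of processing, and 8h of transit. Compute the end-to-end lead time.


Lead time = queue + setup + processing + transit
= 9 + 4 + 17 + 8
= 38 hours


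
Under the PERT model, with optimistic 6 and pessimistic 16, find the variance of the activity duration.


σ² = ((p - o) / 6)² = (p - o)² / 36
= (16 - 6)² / 36
= 10² / 36
= 100 / 36
= 2.7778


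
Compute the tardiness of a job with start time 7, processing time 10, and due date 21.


Completion = start + processing = 7 + 10 = 17
Tardiness = max(0, C - d) = max(0, 17 - 21)
= max(0, -4)
= 0


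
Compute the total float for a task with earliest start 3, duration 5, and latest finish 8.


EF = ES + duration = 3 + 5 = 8
LS = LF - duration = 8 - 5 = 3
Total Float = LF - EF = 8 - 8
(or LS - ES = 3 - 3)
= 0


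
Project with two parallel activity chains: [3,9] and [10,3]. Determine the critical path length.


Path A: 3 + 9 = 12
Path B: 10 + 3 = 13
Critical path = longest = max(12, 13)
= 13 (Path B)


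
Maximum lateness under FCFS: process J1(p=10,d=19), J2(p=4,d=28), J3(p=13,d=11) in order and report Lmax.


Lateness per job (L = C - d):
  J1: C=10, d=19, L=-9
  J2: C=14, d=28, L=-14
  J3: C=27, d=11, L=16
Lmax = max(-9, -14, 16)
= 16


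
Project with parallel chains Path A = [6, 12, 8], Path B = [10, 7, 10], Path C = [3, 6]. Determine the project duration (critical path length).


Path A: 6 + 12 + 8 = 26
Path B: 10 + 7 + 10 = 27
Path C: 3 + 6 = 9
Critical path = longest = max(26, 27, 9)
= 27 (Path B)


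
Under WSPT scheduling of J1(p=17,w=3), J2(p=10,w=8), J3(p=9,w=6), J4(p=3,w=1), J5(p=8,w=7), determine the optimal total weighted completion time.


WSPT order (by p/w): J5 → J2 → J3 → J4 → J1
  J5: C=8, w·C=7×8=56
  J2: C=18, w·C=8×18=144
  J3: C=27, w·C=6×27=162
  J4: C=30, w·C=1×30=30
  J1: C=47, w·C=3×47=141
Σ w·C = 533
= 533


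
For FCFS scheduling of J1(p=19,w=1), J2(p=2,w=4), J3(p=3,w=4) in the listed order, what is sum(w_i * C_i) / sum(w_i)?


Completion times:
  J1: C=19, w×C=1×19=19
  J2: C=21, w×C=4×21=84
  J3: C=24, w×C=4×24=96
Sum w×C = 199
Sum w = 9
Weighted avg = 199/9
= 22.11


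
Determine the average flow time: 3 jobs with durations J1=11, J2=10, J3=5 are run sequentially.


Completion times:
  J1: completes at 11
  J2: completes at 21
  J3: completes at 26
Sum = 58
Average = 58/3
= 19.33


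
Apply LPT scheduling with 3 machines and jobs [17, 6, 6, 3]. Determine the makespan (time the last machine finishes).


Jobs (LPT sorted): [17, 6, 6, 3]
Machines: 3
  J=17 → Machine 1 (load: 0+17=17)
  J=6 → Machine 2 (load: 0+6=6)
  J=6 → Machine 3 (load: 0+6=6)
  J=3 → Machine 2 (load: 6+3=9)
Machine loads: [17, 9, 6]
Makespan = max = 17 time units


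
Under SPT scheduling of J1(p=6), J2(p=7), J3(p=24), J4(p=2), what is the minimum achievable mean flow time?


SPT order: J4 → J1 → J2 → J3
Completion times:
  J4: C=2
  J1: C=8
  J2: C=15
  J3: C=39
Sum = 64, n = 4
Mean flow = 64/4
= 16.00


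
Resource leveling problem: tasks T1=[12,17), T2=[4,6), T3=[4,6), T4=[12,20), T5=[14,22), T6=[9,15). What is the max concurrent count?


Check each time point for overlaps:
  t=14: 4 tasks active (T1, T4, T5, T6)
Max concurrent = 4


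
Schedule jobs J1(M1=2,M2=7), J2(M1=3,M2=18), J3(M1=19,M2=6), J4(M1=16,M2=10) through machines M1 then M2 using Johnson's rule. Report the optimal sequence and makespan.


Johnson's rule:
Group 1 (M1≤M2, sort by M1): ['J1', 'J2']
Group 2 (M1>M2, sort desc M2): ['J4', 'J3']
Sequence: J1 → J2 → J4 → J3
Makespan calculation:
  J1: M1 done=2, M2 done=9
  J2: M1 done=5, M2 done=27
  J4: M1 done=21, M2 done=37
  J3: M1 done=40, M2 done=46
= Sequence: J1 → J2 → J4 → J3, Makespan: 46


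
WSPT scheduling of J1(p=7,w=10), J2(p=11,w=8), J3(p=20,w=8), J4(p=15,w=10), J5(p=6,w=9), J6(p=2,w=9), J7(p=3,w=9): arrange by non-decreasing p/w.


WSPT (Smith's rule): sort by p/w ascending
  J6: p/w = 2/9 = 0.222
  J7: p/w = 3/9 = 0.333
  J5: p/w = 6/9 = 0.667
  J1: p/w = 7/10 = 0.700
  J2: p/w = 11/8 = 1.375
  J4: p/w = 15/10 = 1.500
  J3: p/w = 20/8 = 2.500
Order: J6 → J7 → J5 → J1 → J2 → J4 → J3


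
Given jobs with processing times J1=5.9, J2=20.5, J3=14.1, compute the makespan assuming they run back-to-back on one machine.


Sequential makespan: sum all processing times
= 5.9 + 20.5 + 14.1
= 40.5 time units


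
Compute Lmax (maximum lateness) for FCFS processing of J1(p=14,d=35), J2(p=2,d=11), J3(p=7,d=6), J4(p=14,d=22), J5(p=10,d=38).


Lateness per job (L = C - d):
  J1: C=14, d=35, L=-21
  J2: C=16, d=11, L=5
  J3: C=23, d=6, L=17
  J4: C=37, d=22, L=15
  J5: C=47, d=38, L=9
Lmax = max(-21, 5, 17, 15, 9)
= 17


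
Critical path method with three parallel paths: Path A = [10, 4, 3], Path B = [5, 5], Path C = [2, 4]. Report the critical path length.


Path A: 10 + 4 + 3 = 17
Path B: 5 + 5 = 10
Path C: 2 + 4 = 6
Critical path = longest = max(17, 10, 6)
= 17 (Path A)


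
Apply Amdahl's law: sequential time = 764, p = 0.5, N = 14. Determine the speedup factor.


Amdahl's law: T_p = T × ((1-p) + p/N)
= 764 × ((1-0.5) + 0.5/14)
= 764 × (0.50 + 0.0357)
= 764 × 0.5357
= 409.29
Speedup = 764/409.29
= 1.87×


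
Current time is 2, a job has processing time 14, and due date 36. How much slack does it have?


Slack = due - current_time - processing
= 36 - 2 - 14
= 20


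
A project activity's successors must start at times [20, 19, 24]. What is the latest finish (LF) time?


LF = min of all successor start times
Successors start at: [20, 19, 24]
LF = min(20, 19, 24)
= 19


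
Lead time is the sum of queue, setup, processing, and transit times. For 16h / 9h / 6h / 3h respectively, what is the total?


Lead time = queue + setup + processing + transit
= 16 + 9 + 6 + 3
= 34 hours


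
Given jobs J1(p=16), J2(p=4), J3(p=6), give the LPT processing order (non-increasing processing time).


LPT: sort by longest processing time first
  J1: p=16
  J3: p=6
  J2: p=4
Order: J1 → J3 → J2
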